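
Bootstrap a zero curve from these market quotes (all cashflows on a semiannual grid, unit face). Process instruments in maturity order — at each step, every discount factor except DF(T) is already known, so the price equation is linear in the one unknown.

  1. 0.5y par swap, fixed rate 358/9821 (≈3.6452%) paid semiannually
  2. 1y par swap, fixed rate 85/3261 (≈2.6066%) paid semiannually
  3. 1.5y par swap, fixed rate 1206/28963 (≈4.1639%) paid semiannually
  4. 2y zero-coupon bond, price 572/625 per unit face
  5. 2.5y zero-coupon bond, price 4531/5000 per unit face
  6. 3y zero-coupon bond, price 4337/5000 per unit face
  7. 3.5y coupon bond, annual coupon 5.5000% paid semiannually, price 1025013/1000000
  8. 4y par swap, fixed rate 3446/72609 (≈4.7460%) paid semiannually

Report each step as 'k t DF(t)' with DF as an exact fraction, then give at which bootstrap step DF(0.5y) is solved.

step 1 [0.5y] swap r/2=179/9821: DF=(1 − 179/9821·(0))/(1+179/9821) = 9821/10000 ≈ 0.982100
step 2 [1y] swap r/2=85/6522: DF=(1 − 85/6522·(0.982100))/(1+85/6522) = 1949/2000 ≈ 0.974500
step 3 [1.5y] swap r/2=603/28963: DF=(1 − 603/28963·(0.982100+0.974500))/(1+603/28963) = 9397/10000 ≈ 0.939700
step 4 [2y] zero: DF = P = 572/625 ≈ 0.915200
step 5 [2.5y] zero: DF = P = 4531/5000 ≈ 0.906200
step 6 [3y] zero: DF = P = 4337/5000 ≈ 0.867400
step 7 [3.5y] bond c/2=11/400: DF=(1025013/1000000 − 11/400·(0.982100+0.974500+0.939700+0.915200+0.906200+0.867400))/(1+11/400) = 8481/10000 ≈ 0.848100
step 8 [4y] swap r/2=1723/72609: DF=(1 − 1723/72609·(0.982100+0.974500+0.939700+0.915200+0.906200+0.867400+0.848100))/(1+1723/72609) = 8277/10000 ≈ 0.827700

1 1/2 9821/10000
2 1 1949/2000
3 3/2 9397/10000
4 2 572/625
5 5/2 4531/5000
6 3 4337/5000
7 7/2 8481/10000
8 4 8277/10000
DF(0.5y) is solved at step 1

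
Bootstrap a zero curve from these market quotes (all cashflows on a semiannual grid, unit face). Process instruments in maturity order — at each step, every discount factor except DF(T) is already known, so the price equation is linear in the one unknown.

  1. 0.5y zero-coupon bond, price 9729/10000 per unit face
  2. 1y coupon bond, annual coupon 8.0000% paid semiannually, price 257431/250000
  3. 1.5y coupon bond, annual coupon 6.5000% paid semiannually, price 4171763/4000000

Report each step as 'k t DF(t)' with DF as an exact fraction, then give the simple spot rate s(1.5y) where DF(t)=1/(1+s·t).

step 1 [0.5y] zero: DF = P = 9729/10000 ≈ 0.972900
step 2 [1y] bond c/2=1/25: DF=(257431/250000 − 1/25·(0.972900))/(1+1/25) = 9527/10000 ≈ 0.952700
step 3 [1.5y] bond c/2=13/400: DF=(4171763/4000000 − 13/400·(0.972900+0.952700))/(1+13/400) = 1899/2000 ≈ 0.949500

1 1/2 9729/10000
2 1 9527/10000
3 3/2 1899/2000
s(1.5y) = (1/(1899/2000) − 1)/(3/2) = 202/5697 ≈ 3.5457%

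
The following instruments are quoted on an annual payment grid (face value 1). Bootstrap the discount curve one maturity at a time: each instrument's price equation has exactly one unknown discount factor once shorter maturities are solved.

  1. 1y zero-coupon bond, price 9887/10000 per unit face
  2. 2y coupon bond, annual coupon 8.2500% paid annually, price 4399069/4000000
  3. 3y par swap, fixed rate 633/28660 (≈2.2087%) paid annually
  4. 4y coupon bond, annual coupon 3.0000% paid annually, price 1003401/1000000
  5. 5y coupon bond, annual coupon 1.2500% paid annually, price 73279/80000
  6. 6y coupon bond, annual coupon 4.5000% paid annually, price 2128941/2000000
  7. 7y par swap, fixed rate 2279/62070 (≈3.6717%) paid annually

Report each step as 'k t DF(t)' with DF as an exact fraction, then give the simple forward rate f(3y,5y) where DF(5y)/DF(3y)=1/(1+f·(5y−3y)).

step 1 [1y] zero: DF = P = 9887/10000 ≈ 0.988700
step 2 [2y] bond c/1=33/400: DF=(4399069/4000000 − 33/400·(0.988700))/(1+33/400) = 4703/5000 ≈ 0.940600
step 3 [3y] swap r/1=633/28660: DF=(1 − 633/28660·(0.988700+0.940600))/(1+633/28660) = 9367/10000 ≈ 0.936700
step 4 [4y] bond c/1=3/100: DF=(1003401/1000000 − 3/100·(0.988700+0.940600+0.936700))/(1+3/100) = 8907/10000 ≈ 0.890700
step 5 [5y] bond c/1=1/80: DF=(73279/80000 − 1/80·(0.988700+0.940600+0.936700+0.890700))/(1+1/80) = 8583/10000 ≈ 0.858300
step 6 [6y] bond c/1=9/200: DF=(2128941/2000000 − 9/200·(0.988700+0.940600+0.936700+0.890700+0.858300))/(1+9/200) = 8199/10000 ≈ 0.819900
step 7 [7y] swap r/1=2279/62070: DF=(1 − 2279/62070·(0.988700+0.940600+0.936700+0.890700+0.858300+0.819900))/(1+2279/62070) = 7721/10000 ≈ 0.772100

1 1 9887/10000
2 2 4703/5000
3 3 9367/10000
4 4 8907/10000
5 5 8583/10000
6 6 8199/10000
7 7 7721/10000
f(3y,5y) = ((9367/10000)/(8583/10000) − 1)/(2) = 392/8583 ≈ 4.5672%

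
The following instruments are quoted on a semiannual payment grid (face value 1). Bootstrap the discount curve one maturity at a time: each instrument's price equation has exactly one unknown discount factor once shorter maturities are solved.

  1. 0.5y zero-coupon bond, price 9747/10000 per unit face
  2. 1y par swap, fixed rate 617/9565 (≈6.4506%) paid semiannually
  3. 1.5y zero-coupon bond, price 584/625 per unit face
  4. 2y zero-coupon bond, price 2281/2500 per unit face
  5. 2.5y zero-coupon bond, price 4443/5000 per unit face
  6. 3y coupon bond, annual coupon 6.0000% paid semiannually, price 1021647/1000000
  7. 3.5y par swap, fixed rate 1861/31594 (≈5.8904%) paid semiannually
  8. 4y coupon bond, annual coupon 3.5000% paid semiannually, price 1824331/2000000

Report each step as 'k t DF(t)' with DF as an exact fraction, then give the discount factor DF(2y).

step 1 [0.5y] zero: DF = P = 9747/10000 ≈ 0.974700
step 2 [1y] swap r/2=617/19130: DF=(1 − 617/19130·(0.974700))/(1+617/19130) = 9383/10000 ≈ 0.938300
step 3 [1.5y] zero: DF = P = 584/625 ≈ 0.934400
step 4 [2y] zero: DF = P = 2281/2500 ≈ 0.912400
step 5 [2.5y] zero: DF = P = 4443/5000 ≈ 0.888600
step 6 [3y] bond c/2=3/100: DF=(1021647/1000000 − 3/100·(0.974700+0.938300+0.934400+0.912400+0.888600))/(1+3/100) = 1713/2000 ≈ 0.856500
step 7 [3.5y] swap r/2=1861/63188: DF=(1 − 1861/63188·(0.974700+0.938300+0.934400+0.912400+0.888600+0.856500))/(1+1861/63188) = 8139/10000 ≈ 0.813900
step 8 [4y] bond c/2=7/400: DF=(1824331/2000000 − 7/400·(0.974700+0.938300+0.934400+0.912400+0.888600+0.856500+0.813900))/(1+7/400) = 3939/5000 ≈ 0.787800

1 1/2 9747/10000
2 1 9383/10000
3 3/2 584/625
4 2 2281/2500
5 5/2 4443/5000
6 3 1713/2000
7 7/2 8139/10000
8 4 3939/5000
DF(2y) = 2281/2500 ≈ 0.912400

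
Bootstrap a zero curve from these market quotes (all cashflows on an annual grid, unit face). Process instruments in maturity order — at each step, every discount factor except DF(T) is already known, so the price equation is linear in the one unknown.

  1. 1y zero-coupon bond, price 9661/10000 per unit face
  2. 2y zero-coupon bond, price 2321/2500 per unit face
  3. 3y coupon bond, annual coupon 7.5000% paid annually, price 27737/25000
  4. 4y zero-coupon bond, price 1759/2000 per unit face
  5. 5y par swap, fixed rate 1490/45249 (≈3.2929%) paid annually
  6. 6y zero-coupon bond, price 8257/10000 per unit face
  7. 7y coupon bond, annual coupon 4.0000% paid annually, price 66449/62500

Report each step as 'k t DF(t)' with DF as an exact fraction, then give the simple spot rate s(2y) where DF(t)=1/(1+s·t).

1 1 9661/10000
2 2 2321/2500
3 3 8999/10000
4 4 1759/2000
5 5 851/1000
6 6 8257/10000
7 7 1633/2000
s(2y) = (1/(2321/2500) − 1)/(2) = 179/4642 ≈ 3.8561%

step 1 [1y] zero: DF = P = 9661/10000 ≈ 0.966100
step 2 [2y] zero: DF = P = 2321/2500 ≈ 0.928400
step 3 [3y] bond c/1=3/40: DF=(27737/25000 − 3/40·(0.966100+0.928400))/(1+3/40) = 8999/10000 ≈ 0.899900
step 4 [4y] zero: DF = P = 1759/2000 ≈ 0.879500
step 5 [5y] swap r/1=1490/45249: DF=(1 − 1490/45249·(0.966100+0.928400+0.899900+0.879500))/(1+1490/45249) = 851/1000 ≈ 0.851000
step 6 [6y] zero: DF = P = 8257/10000 ≈ 0.825700
step 7 [7y] bond c/1=1/25: DF=(66449/62500 − 1/25·(0.966100+0.928400+0.899900+0.879500+0.851000+0.825700))/(1+1/25) = 1633/2000 ≈ 0.816500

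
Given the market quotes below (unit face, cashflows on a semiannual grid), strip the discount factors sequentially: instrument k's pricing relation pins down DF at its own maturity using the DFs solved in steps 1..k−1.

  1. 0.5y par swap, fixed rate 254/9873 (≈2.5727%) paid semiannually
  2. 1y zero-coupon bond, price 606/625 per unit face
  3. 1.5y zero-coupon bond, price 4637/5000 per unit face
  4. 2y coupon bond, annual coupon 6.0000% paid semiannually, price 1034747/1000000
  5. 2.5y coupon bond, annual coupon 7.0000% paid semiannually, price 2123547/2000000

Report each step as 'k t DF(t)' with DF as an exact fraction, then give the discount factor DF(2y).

step 1 [0.5y] swap r/2=127/9873: DF=(1 − 127/9873·(0))/(1+127/9873) = 9873/10000 ≈ 0.987300
step 2 [1y] zero: DF = P = 606/625 ≈ 0.969600
step 3 [1.5y] zero: DF = P = 4637/5000 ≈ 0.927400
step 4 [2y] bond c/2=3/100: DF=(1034747/1000000 − 3/100·(0.987300+0.969600+0.927400))/(1+3/100) = 4603/5000 ≈ 0.920600
step 5 [2.5y] bond c/2=7/200: DF=(2123547/2000000 − 7/200·(0.987300+0.969600+0.927400+0.920600))/(1+7/200) = 2243/2500 ≈ 0.897200

1 1/2 9873/10000
2 1 606/625
3 3/2 4637/5000
4 2 4603/5000
5 5/2 2243/2500
DF(2y) = 4603/5000 ≈ 0.920600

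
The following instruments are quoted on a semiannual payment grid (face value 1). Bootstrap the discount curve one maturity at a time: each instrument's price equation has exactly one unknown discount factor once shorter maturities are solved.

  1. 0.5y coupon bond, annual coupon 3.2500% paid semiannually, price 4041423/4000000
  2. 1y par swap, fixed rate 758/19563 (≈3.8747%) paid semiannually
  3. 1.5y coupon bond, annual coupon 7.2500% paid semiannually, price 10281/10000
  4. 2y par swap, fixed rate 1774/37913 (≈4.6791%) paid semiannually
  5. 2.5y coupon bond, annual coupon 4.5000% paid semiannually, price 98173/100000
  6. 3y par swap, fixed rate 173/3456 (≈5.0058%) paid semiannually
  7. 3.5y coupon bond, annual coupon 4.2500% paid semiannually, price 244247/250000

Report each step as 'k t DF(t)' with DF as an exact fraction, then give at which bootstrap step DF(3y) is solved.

step 1 [0.5y] bond c/2=13/800: DF=(4041423/4000000 − 13/800·(0))/(1+13/800) = 4971/5000 ≈ 0.994200
step 2 [1y] swap r/2=379/19563: DF=(1 − 379/19563·(0.994200))/(1+379/19563) = 9621/10000 ≈ 0.962100
step 3 [1.5y] bond c/2=29/800: DF=(10281/10000 − 29/800·(0.994200+0.962100))/(1+29/800) = 9237/10000 ≈ 0.923700
step 4 [2y] swap r/2=887/37913: DF=(1 − 887/37913·(0.994200+0.962100+0.923700))/(1+887/37913) = 9113/10000 ≈ 0.911300
step 5 [2.5y] bond c/2=9/400: DF=(98173/100000 − 9/400·(0.994200+0.962100+0.923700+0.911300))/(1+9/400) = 8767/10000 ≈ 0.876700
step 6 [3y] swap r/2=173/6912: DF=(1 − 173/6912·(0.994200+0.962100+0.923700+0.911300+0.876700))/(1+173/6912) = 1077/1250 ≈ 0.861600
step 7 [3.5y] bond c/2=17/800: DF=(244247/250000 − 17/800·(0.994200+0.962100+0.923700+0.911300+0.876700+0.861600))/(1+17/800) = 526/625 ≈ 0.841600

1 1/2 4971/5000
2 1 9621/10000
3 3/2 9237/10000
4 2 9113/10000
5 5/2 8767/10000
6 3 1077/1250
7 7/2 526/625
DF(3y) is solved at step 6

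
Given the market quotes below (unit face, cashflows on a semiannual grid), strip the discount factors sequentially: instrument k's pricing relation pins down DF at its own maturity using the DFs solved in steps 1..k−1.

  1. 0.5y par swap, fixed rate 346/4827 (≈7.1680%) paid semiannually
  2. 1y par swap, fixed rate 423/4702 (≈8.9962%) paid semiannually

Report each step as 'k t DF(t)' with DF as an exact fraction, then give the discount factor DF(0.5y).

1 1/2 4827/5000
2 1 4577/5000
DF(0.5y) = 4827/5000 ≈ 0.965400

step 1 [0.5y] swap r/2=173/4827: DF=(1 − 173/4827·(0))/(1+173/4827) = 4827/5000 ≈ 0.965400
step 2 [1y] swap r/2=423/9404: DF=(1 − 423/9404·(0.965400))/(1+423/9404) = 4577/5000 ≈ 0.915400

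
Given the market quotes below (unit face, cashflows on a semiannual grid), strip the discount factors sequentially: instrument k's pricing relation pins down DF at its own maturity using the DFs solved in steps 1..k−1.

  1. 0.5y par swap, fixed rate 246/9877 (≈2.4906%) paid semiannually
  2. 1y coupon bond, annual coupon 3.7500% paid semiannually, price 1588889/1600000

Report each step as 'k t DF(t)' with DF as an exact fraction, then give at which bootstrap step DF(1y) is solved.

step 1 [0.5y] swap r/2=123/9877: DF=(1 − 123/9877·(0))/(1+123/9877) = 9877/10000 ≈ 0.987700
step 2 [1y] bond c/2=3/160: DF=(1588889/1600000 − 3/160·(0.987700))/(1+3/160) = 4783/5000 ≈ 0.956600

1 1/2 9877/10000
2 1 4783/5000
DF(1y) is solved at step 2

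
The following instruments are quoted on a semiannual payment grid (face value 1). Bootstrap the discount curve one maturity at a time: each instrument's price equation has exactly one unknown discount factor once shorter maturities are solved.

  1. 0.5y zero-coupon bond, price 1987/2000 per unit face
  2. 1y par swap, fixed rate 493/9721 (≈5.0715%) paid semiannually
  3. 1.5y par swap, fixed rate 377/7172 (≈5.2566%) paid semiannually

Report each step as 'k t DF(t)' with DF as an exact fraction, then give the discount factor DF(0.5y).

step 1 [0.5y] zero: DF = P = 1987/2000 ≈ 0.993500
step 2 [1y] swap r/2=493/19442: DF=(1 − 493/19442·(0.993500))/(1+493/19442) = 9507/10000 ≈ 0.950700
step 3 [1.5y] swap r/2=377/14344: DF=(1 − 377/14344·(0.993500+0.950700))/(1+377/14344) = 4623/5000 ≈ 0.924600

1 1/2 1987/2000
2 1 9507/10000
3 3/2 4623/5000
DF(0.5y) = 1987/2000 ≈ 0.993500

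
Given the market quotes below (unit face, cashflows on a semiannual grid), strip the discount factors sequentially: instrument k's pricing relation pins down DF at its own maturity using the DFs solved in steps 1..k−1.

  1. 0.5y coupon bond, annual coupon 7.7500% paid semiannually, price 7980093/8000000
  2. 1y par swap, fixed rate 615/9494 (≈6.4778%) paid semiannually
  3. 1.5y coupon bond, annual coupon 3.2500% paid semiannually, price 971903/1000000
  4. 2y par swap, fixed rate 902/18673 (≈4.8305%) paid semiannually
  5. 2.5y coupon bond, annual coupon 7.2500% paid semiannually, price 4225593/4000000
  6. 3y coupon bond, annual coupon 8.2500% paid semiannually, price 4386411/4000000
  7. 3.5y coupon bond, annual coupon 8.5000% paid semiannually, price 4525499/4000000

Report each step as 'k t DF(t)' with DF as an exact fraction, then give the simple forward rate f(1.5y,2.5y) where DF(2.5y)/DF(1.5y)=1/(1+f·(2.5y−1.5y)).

1 1/2 9603/10000
2 1 1877/2000
3 3/2 463/500
4 2 4549/5000
5 5/2 1111/1250
6 3 87/100
7 7/2 8613/10000
f(1.5y,2.5y) = ((463/500)/(1111/1250) − 1)/(1) = 93/2222 ≈ 4.1854%

step 1 [0.5y] bond c/2=31/800: DF=(7980093/8000000 − 31/800·(0))/(1+31/800) = 9603/10000 ≈ 0.960300
step 2 [1y] swap r/2=615/18988: DF=(1 − 615/18988·(0.960300))/(1+615/18988) = 1877/2000 ≈ 0.938500
step 3 [1.5y] bond c/2=13/800: DF=(971903/1000000 − 13/800·(0.960300+0.938500))/(1+13/800) = 463/500 ≈ 0.926000
step 4 [2y] swap r/2=451/18673: DF=(1 − 451/18673·(0.960300+0.938500+0.926000))/(1+451/18673) = 4549/5000 ≈ 0.909800
step 5 [2.5y] bond c/2=29/800: DF=(4225593/4000000 − 29/800·(0.960300+0.938500+0.926000+0.909800))/(1+29/800) = 1111/1250 ≈ 0.888800
step 6 [3y] bond c/2=33/800: DF=(4386411/4000000 − 33/800·(0.960300+0.938500+0.926000+0.909800+0.888800))/(1+33/800) = 87/100 ≈ 0.870000
step 7 [3.5y] bond c/2=17/400: DF=(4525499/4000000 − 17/400·(0.960300+0.938500+0.926000+0.909800+0.888800+0.870000))/(1+17/400) = 8613/10000 ≈ 0.861300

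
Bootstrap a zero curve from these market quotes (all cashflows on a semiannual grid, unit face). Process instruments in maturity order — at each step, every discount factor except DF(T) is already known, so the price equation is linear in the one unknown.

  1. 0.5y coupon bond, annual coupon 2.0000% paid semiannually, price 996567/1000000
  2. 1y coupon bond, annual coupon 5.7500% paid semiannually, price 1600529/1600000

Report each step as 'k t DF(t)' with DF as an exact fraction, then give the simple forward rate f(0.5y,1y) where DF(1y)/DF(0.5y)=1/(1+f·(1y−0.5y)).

1 1/2 9867/10000
2 1 1181/1250
f(0.5y,1y) = ((9867/10000)/(1181/1250) − 1)/(1/2) = 419/4724 ≈ 8.8696%

step 1 [0.5y] bond c/2=1/100: DF=(996567/1000000 − 1/100·(0))/(1+1/100) = 9867/10000 ≈ 0.986700
step 2 [1y] bond c/2=23/800: DF=(1600529/1600000 − 23/800·(0.986700))/(1+23/800) = 1181/1250 ≈ 0.944800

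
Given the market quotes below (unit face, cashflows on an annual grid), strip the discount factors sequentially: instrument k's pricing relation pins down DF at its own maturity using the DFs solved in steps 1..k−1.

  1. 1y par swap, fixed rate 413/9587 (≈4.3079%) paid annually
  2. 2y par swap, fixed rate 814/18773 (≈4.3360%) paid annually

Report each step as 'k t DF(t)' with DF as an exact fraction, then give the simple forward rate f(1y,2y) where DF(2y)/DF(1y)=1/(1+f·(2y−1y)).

1 1 9587/10000
2 2 4593/5000
f(1y,2y) = ((9587/10000)/(4593/5000) − 1)/(1) = 401/9186 ≈ 4.3653%

step 1 [1y] swap r/1=413/9587: DF=(1 − 413/9587·(0))/(1+413/9587) = 9587/10000 ≈ 0.958700
step 2 [2y] swap r/1=814/18773: DF=(1 − 814/18773·(0.958700))/(1+814/18773) = 4593/5000 ≈ 0.918600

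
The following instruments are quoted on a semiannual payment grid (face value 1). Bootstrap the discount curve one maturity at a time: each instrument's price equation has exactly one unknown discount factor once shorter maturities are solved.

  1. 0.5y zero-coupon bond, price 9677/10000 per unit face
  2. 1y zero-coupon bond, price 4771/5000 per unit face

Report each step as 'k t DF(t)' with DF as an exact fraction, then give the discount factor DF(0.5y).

step 1 [0.5y] zero: DF = P = 9677/10000 ≈ 0.967700
step 2 [1y] zero: DF = P = 4771/5000 ≈ 0.954200

1 1/2 9677/10000
2 1 4771/5000
DF(0.5y) = 9677/10000 ≈ 0.967700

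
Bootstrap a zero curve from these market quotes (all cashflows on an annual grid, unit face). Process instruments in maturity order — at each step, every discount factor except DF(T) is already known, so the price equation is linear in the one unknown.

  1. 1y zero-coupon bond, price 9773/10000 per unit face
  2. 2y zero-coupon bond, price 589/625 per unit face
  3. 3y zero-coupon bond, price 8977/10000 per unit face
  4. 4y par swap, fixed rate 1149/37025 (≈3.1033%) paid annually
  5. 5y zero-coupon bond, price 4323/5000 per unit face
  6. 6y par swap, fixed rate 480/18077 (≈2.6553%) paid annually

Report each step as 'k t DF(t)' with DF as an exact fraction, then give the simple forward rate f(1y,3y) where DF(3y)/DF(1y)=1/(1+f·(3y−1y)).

step 1 [1y] zero: DF = P = 9773/10000 ≈ 0.977300
step 2 [2y] zero: DF = P = 589/625 ≈ 0.942400
step 3 [3y] zero: DF = P = 8977/10000 ≈ 0.897700
step 4 [4y] swap r/1=1149/37025: DF=(1 − 1149/37025·(0.977300+0.942400+0.897700))/(1+1149/37025) = 8851/10000 ≈ 0.885100
step 5 [5y] zero: DF = P = 4323/5000 ≈ 0.864600
step 6 [6y] swap r/1=480/18077: DF=(1 − 480/18077·(0.977300+0.942400+0.897700+0.885100+0.864600))/(1+480/18077) = 107/125 ≈ 0.856000

1 1 9773/10000
2 2 589/625
3 3 8977/10000
4 4 8851/10000
5 5 4323/5000
6 6 107/125
f(1y,3y) = ((9773/10000)/(8977/10000) − 1)/(2) = 398/8977 ≈ 4.4336%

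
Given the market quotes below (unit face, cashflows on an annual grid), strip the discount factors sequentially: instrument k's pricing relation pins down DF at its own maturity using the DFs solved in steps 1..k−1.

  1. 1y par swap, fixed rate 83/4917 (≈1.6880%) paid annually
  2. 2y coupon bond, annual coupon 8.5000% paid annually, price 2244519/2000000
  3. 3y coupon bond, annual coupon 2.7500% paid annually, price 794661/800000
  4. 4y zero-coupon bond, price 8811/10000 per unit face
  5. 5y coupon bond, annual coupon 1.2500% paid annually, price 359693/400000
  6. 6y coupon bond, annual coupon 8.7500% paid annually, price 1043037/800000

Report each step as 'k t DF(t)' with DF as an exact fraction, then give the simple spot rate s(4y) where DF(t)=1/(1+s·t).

1 1 4917/5000
2 2 9573/10000
3 3 2287/2500
4 4 8811/10000
5 5 421/500
6 6 1661/2000
s(4y) = (1/(8811/10000) − 1)/(4) = 1189/35244 ≈ 3.3736%

step 1 [1y] swap r/1=83/4917: DF=(1 − 83/4917·(0))/(1+83/4917) = 4917/5000 ≈ 0.983400
step 2 [2y] bond c/1=17/200: DF=(2244519/2000000 − 17/200·(0.983400))/(1+17/200) = 9573/10000 ≈ 0.957300
step 3 [3y] bond c/1=11/400: DF=(794661/800000 − 11/400·(0.983400+0.957300))/(1+11/400) = 2287/2500 ≈ 0.914800
step 4 [4y] zero: DF = P = 8811/10000 ≈ 0.881100
step 5 [5y] bond c/1=1/80: DF=(359693/400000 − 1/80·(0.983400+0.957300+0.914800+0.881100))/(1+1/80) = 421/500 ≈ 0.842000
step 6 [6y] bond c/1=7/80: DF=(1043037/800000 − 7/80·(0.983400+0.957300+0.914800+0.881100+0.842000))/(1+7/80) = 1661/2000 ≈ 0.830500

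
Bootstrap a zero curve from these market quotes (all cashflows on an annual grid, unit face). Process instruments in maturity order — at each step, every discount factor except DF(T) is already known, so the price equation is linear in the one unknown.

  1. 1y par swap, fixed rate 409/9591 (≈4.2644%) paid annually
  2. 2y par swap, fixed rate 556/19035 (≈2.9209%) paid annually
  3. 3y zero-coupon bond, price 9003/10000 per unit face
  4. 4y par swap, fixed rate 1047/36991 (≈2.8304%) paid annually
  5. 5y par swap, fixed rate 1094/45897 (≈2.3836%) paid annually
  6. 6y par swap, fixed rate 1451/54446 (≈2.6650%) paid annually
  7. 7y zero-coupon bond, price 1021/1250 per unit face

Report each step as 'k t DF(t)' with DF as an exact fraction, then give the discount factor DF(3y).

1 1 9591/10000
2 2 2361/2500
3 3 9003/10000
4 4 8953/10000
5 5 4453/5000
6 6 8549/10000
7 7 1021/1250
DF(3y) = 9003/10000 ≈ 0.900300

step 1 [1y] swap r/1=409/9591: DF=(1 − 409/9591·(0))/(1+409/9591) = 9591/10000 ≈ 0.959100
step 2 [2y] swap r/1=556/19035: DF=(1 − 556/19035·(0.959100))/(1+556/19035) = 2361/2500 ≈ 0.944400
step 3 [3y] zero: DF = P = 9003/10000 ≈ 0.900300
step 4 [4y] swap r/1=1047/36991: DF=(1 − 1047/36991·(0.959100+0.944400+0.900300))/(1+1047/36991) = 8953/10000 ≈ 0.895300
step 5 [5y] swap r/1=1094/45897: DF=(1 − 1094/45897·(0.959100+0.944400+0.900300+0.895300))/(1+1094/45897) = 4453/5000 ≈ 0.890600
step 6 [6y] swap r/1=1451/54446: DF=(1 − 1451/54446·(0.959100+0.944400+0.900300+0.895300+0.890600))/(1+1451/54446) = 8549/10000 ≈ 0.854900
step 7 [7y] zero: DF = P = 1021/1250 ≈ 0.816800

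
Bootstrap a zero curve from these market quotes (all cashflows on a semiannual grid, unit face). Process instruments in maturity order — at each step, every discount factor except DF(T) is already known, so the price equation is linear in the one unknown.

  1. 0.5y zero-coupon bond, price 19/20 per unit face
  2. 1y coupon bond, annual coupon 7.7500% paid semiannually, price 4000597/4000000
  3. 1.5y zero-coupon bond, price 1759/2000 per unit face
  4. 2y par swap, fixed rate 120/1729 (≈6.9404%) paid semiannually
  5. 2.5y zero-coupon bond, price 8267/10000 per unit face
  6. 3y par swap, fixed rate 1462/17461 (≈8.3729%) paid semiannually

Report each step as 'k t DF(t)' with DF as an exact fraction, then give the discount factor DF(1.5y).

step 1 [0.5y] zero: DF = P = 19/20 ≈ 0.950000
step 2 [1y] bond c/2=31/800: DF=(4000597/4000000 − 31/800·(0.950000))/(1+31/800) = 4637/5000 ≈ 0.927400
step 3 [1.5y] zero: DF = P = 1759/2000 ≈ 0.879500
step 4 [2y] swap r/2=60/1729: DF=(1 − 60/1729·(0.950000+0.927400+0.879500))/(1+60/1729) = 437/500 ≈ 0.874000
step 5 [2.5y] zero: DF = P = 8267/10000 ≈ 0.826700
step 6 [3y] swap r/2=731/17461: DF=(1 − 731/17461·(0.950000+0.927400+0.879500+0.874000+0.826700))/(1+731/17461) = 7807/10000 ≈ 0.780700

1 1/2 19/20
2 1 4637/5000
3 3/2 1759/2000
4 2 437/500
5 5/2 8267/10000
6 3 7807/10000
DF(1.5y) = 1759/2000 ≈ 0.879500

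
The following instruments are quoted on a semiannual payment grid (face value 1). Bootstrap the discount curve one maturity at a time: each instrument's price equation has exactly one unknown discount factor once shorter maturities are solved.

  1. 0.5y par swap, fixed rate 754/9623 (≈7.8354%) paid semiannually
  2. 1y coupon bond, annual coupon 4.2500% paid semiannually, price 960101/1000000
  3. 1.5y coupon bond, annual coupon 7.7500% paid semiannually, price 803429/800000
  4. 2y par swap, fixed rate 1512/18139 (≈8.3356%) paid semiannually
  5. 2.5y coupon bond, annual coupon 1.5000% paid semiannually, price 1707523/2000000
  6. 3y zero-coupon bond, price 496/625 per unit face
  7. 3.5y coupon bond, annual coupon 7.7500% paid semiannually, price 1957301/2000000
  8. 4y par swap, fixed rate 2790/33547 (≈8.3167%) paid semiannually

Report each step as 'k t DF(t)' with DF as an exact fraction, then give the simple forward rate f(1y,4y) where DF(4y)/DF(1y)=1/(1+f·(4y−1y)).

1 1/2 9623/10000
2 1 9201/10000
3 3/2 4483/5000
4 2 1061/1250
5 5/2 2051/2500
6 3 496/625
7 7/2 3733/5000
8 4 721/1000
f(1y,4y) = ((9201/10000)/(721/1000) − 1)/(3) = 1991/21630 ≈ 9.2048%

step 1 [0.5y] swap r/2=377/9623: DF=(1 − 377/9623·(0))/(1+377/9623) = 9623/10000 ≈ 0.962300
step 2 [1y] bond c/2=17/800: DF=(960101/1000000 − 17/800·(0.962300))/(1+17/800) = 9201/10000 ≈ 0.920100
step 3 [1.5y] bond c/2=31/800: DF=(803429/800000 − 31/800·(0.962300+0.920100))/(1+31/800) = 4483/5000 ≈ 0.896600
step 4 [2y] swap r/2=756/18139: DF=(1 − 756/18139·(0.962300+0.920100+0.896600))/(1+756/18139) = 1061/1250 ≈ 0.848800
step 5 [2.5y] bond c/2=3/400: DF=(1707523/2000000 − 3/400·(0.962300+0.920100+0.896600+0.848800))/(1+3/400) = 2051/2500 ≈ 0.820400
step 6 [3y] zero: DF = P = 496/625 ≈ 0.793600
step 7 [3.5y] bond c/2=31/800: DF=(1957301/2000000 − 31/800·(0.962300+0.920100+0.896600+0.848800+0.820400+0.793600))/(1+31/800) = 3733/5000 ≈ 0.746600
step 8 [4y] swap r/2=1395/33547: DF=(1 − 1395/33547·(0.962300+0.920100+0.896600+0.848800+0.820400+0.793600+0.746600))/(1+1395/33547) = 721/1000 ≈ 0.721000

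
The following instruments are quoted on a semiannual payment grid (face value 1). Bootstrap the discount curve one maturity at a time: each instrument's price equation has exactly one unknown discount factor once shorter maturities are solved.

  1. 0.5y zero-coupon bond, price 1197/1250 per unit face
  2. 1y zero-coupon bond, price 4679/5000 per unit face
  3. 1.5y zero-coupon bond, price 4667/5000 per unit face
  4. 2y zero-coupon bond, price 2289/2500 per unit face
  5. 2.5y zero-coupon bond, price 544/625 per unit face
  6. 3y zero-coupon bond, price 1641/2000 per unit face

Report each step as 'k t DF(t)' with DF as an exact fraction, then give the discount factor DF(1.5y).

1 1/2 1197/1250
2 1 4679/5000
3 3/2 4667/5000
4 2 2289/2500
5 5/2 544/625
6 3 1641/2000
DF(1.5y) = 4667/5000 ≈ 0.933400

step 1 [0.5y] zero: DF = P = 1197/1250 ≈ 0.957600
step 2 [1y] zero: DF = P = 4679/5000 ≈ 0.935800
step 3 [1.5y] zero: DF = P = 4667/5000 ≈ 0.933400
step 4 [2y] zero: DF = P = 2289/2500 ≈ 0.915600
step 5 [2.5y] zero: DF = P = 544/625 ≈ 0.870400
step 6 [3y] zero: DF = P = 1641/2000 ≈ 0.820500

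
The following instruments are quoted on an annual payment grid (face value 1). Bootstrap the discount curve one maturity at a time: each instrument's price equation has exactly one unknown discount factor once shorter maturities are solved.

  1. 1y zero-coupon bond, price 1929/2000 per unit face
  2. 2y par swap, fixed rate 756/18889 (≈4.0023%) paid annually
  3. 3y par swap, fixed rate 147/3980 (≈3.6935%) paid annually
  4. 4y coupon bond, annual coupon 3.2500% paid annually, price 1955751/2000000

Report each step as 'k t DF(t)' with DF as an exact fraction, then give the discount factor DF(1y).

1 1 1929/2000
2 2 2311/2500
3 3 8971/10000
4 4 4297/5000
DF(1y) = 1929/2000 ≈ 0.964500

step 1 [1y] zero: DF = P = 1929/2000 ≈ 0.964500
step 2 [2y] swap r/1=756/18889: DF=(1 − 756/18889·(0.964500))/(1+756/18889) = 2311/2500 ≈ 0.924400
step 3 [3y] swap r/1=147/3980: DF=(1 − 147/3980·(0.964500+0.924400))/(1+147/3980) = 8971/10000 ≈ 0.897100
step 4 [4y] bond c/1=13/400: DF=(1955751/2000000 − 13/400·(0.964500+0.924400+0.897100))/(1+13/400) = 4297/5000 ≈ 0.859400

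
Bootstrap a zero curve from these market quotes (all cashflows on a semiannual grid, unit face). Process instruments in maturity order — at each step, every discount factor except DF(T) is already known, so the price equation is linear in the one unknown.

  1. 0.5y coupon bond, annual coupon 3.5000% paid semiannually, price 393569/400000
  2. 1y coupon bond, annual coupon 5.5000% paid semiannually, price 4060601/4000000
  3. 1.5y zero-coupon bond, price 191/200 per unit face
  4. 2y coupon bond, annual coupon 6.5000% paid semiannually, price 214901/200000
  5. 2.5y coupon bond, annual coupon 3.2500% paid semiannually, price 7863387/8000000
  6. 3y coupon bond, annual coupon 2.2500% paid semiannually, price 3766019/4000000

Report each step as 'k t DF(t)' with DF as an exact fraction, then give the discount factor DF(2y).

1 1/2 967/1000
2 1 9621/10000
3 3/2 191/200
4 2 9499/10000
5 5/2 9059/10000
6 3 8783/10000
DF(2y) = 9499/10000 ≈ 0.949900

step 1 [0.5y] bond c/2=7/400: DF=(393569/400000 − 7/400·(0))/(1+7/400) = 967/1000 ≈ 0.967000
step 2 [1y] bond c/2=11/400: DF=(4060601/4000000 − 11/400·(0.967000))/(1+11/400) = 9621/10000 ≈ 0.962100
step 3 [1.5y] zero: DF = P = 191/200 ≈ 0.955000
step 4 [2y] bond c/2=13/400: DF=(214901/200000 − 13/400·(0.967000+0.962100+0.955000))/(1+13/400) = 9499/10000 ≈ 0.949900
step 5 [2.5y] bond c/2=13/800: DF=(7863387/8000000 − 13/800·(0.967000+0.962100+0.955000+0.949900))/(1+13/800) = 9059/10000 ≈ 0.905900
step 6 [3y] bond c/2=9/800: DF=(3766019/4000000 − 9/800·(0.967000+0.962100+0.955000+0.949900+0.905900))/(1+9/800) = 8783/10000 ≈ 0.878300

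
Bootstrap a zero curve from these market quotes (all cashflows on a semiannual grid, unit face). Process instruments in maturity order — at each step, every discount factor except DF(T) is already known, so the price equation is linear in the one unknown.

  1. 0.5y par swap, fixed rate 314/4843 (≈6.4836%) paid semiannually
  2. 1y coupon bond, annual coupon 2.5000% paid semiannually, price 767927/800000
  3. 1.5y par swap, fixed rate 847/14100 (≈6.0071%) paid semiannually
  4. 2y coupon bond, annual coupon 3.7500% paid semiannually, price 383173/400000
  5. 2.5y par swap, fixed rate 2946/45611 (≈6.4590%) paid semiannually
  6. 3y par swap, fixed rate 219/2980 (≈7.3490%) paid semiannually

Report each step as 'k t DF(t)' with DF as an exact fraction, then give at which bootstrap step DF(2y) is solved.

step 1 [0.5y] swap r/2=157/4843: DF=(1 − 157/4843·(0))/(1+157/4843) = 4843/5000 ≈ 0.968600
step 2 [1y] bond c/2=1/80: DF=(767927/800000 − 1/80·(0.968600))/(1+1/80) = 9361/10000 ≈ 0.936100
step 3 [1.5y] swap r/2=847/28200: DF=(1 − 847/28200·(0.968600+0.936100))/(1+847/28200) = 9153/10000 ≈ 0.915300
step 4 [2y] bond c/2=3/160: DF=(383173/400000 − 3/160·(0.968600+0.936100+0.915300))/(1+3/160) = 2221/2500 ≈ 0.888400
step 5 [2.5y] swap r/2=1473/45611: DF=(1 − 1473/45611·(0.968600+0.936100+0.915300+0.888400))/(1+1473/45611) = 8527/10000 ≈ 0.852700
step 6 [3y] swap r/2=219/5960: DF=(1 − 219/5960·(0.968600+0.936100+0.915300+0.888400+0.852700))/(1+219/5960) = 8029/10000 ≈ 0.802900

1 1/2 4843/5000
2 1 9361/10000
3 3/2 9153/10000
4 2 2221/2500
5 5/2 8527/10000
6 3 8029/10000
DF(2y) is solved at step 4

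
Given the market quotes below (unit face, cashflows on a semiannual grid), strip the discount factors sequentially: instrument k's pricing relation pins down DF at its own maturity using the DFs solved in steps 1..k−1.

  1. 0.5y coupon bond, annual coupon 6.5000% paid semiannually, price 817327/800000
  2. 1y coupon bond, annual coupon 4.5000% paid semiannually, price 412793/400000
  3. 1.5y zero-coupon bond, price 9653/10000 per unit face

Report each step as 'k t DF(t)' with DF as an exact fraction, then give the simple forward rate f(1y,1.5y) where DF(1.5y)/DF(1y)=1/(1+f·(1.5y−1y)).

1 1/2 1979/2000
2 1 79/80
3 3/2 9653/10000
f(1y,1.5y) = ((79/80)/(9653/10000) − 1)/(1/2) = 444/9653 ≈ 4.5996%

step 1 [0.5y] bond c/2=13/400: DF=(817327/800000 − 13/400·(0))/(1+13/400) = 1979/2000 ≈ 0.989500
step 2 [1y] bond c/2=9/400: DF=(412793/400000 − 9/400·(0.989500))/(1+9/400) = 79/80 ≈ 0.987500
step 3 [1.5y] zero: DF = P = 9653/10000 ≈ 0.965300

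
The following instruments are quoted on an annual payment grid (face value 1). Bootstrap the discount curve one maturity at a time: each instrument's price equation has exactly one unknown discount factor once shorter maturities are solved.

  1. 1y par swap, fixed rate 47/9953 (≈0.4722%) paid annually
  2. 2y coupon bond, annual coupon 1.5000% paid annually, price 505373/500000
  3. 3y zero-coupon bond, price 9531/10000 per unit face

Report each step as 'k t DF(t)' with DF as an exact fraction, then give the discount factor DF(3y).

step 1 [1y] swap r/1=47/9953: DF=(1 − 47/9953·(0))/(1+47/9953) = 9953/10000 ≈ 0.995300
step 2 [2y] bond c/1=3/200: DF=(505373/500000 − 3/200·(0.995300))/(1+3/200) = 9811/10000 ≈ 0.981100
step 3 [3y] zero: DF = P = 9531/10000 ≈ 0.953100

1 1 9953/10000
2 2 9811/10000
3 3 9531/10000
DF(3y) = 9531/10000 ≈ 0.953100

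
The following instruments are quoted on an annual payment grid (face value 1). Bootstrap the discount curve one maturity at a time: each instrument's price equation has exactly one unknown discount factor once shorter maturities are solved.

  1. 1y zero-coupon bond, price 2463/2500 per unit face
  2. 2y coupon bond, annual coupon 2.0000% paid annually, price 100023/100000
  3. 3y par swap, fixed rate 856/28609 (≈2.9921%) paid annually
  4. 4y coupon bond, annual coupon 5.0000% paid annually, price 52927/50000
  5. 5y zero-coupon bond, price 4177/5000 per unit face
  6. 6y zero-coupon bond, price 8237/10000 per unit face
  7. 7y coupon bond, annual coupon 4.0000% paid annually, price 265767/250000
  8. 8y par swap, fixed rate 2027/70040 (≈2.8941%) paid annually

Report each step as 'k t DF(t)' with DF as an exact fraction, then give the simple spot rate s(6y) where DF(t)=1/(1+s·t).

1 1 2463/2500
2 2 9613/10000
3 3 1143/1250
4 4 8719/10000
5 5 4177/5000
6 6 8237/10000
7 7 2037/2500
8 8 7973/10000
s(6y) = (1/(8237/10000) − 1)/(6) = 1763/49422 ≈ 3.5672%

step 1 [1y] zero: DF = P = 2463/2500 ≈ 0.985200
step 2 [2y] bond c/1=1/50: DF=(100023/100000 − 1/50·(0.985200))/(1+1/50) = 9613/10000 ≈ 0.961300
step 3 [3y] swap r/1=856/28609: DF=(1 − 856/28609·(0.985200+0.961300))/(1+856/28609) = 1143/1250 ≈ 0.914400
step 4 [4y] bond c/1=1/20: DF=(52927/50000 − 1/20·(0.985200+0.961300+0.914400))/(1+1/20) = 8719/10000 ≈ 0.871900
step 5 [5y] zero: DF = P = 4177/5000 ≈ 0.835400
step 6 [6y] zero: DF = P = 8237/10000 ≈ 0.823700
step 7 [7y] bond c/1=1/25: DF=(265767/250000 − 1/25·(0.985200+0.961300+0.914400+0.871900+0.835400+0.823700))/(1+1/25) = 2037/2500 ≈ 0.814800
step 8 [8y] swap r/1=2027/70040: DF=(1 − 2027/70040·(0.985200+0.961300+0.914400+0.871900+0.835400+0.823700+0.814800))/(1+2027/70040) = 7973/10000 ≈ 0.797300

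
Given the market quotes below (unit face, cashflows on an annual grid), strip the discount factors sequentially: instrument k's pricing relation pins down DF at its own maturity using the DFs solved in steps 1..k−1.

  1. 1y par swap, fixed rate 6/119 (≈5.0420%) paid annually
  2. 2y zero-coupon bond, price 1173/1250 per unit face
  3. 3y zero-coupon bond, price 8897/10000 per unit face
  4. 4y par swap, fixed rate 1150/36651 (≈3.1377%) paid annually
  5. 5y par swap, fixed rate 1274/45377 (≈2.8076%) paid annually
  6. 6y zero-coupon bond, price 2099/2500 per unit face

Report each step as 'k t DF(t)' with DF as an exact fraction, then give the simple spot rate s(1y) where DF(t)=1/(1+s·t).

1 1 119/125
2 2 1173/1250
3 3 8897/10000
4 4 177/200
5 5 4363/5000
6 6 2099/2500
s(1y) = (1/(119/125) − 1)/(1) = 6/119 ≈ 5.0420%

step 1 [1y] swap r/1=6/119: DF=(1 − 6/119·(0))/(1+6/119) = 119/125 ≈ 0.952000
step 2 [2y] zero: DF = P = 1173/1250 ≈ 0.938400
step 3 [3y] zero: DF = P = 8897/10000 ≈ 0.889700
step 4 [4y] swap r/1=1150/36651: DF=(1 − 1150/36651·(0.952000+0.938400+0.889700))/(1+1150/36651) = 177/200 ≈ 0.885000
step 5 [5y] swap r/1=1274/45377: DF=(1 − 1274/45377·(0.952000+0.938400+0.889700+0.885000))/(1+1274/45377) = 4363/5000 ≈ 0.872600
step 6 [6y] zero: DF = P = 2099/2500 ≈ 0.839600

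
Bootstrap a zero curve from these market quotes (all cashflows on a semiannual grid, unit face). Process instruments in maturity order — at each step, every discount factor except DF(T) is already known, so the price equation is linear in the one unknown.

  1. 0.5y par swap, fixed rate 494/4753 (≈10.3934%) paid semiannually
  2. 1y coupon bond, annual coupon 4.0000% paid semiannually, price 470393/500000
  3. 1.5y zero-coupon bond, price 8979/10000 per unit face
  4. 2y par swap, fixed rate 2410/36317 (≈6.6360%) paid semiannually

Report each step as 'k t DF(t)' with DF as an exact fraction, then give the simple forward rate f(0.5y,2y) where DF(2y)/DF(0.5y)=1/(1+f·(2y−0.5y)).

1 1/2 4753/5000
2 1 9037/10000
3 3/2 8979/10000
4 2 1759/2000
f(0.5y,2y) = ((4753/5000)/(1759/2000) − 1)/(3/2) = 474/8795 ≈ 5.3894%

step 1 [0.5y] swap r/2=247/4753: DF=(1 − 247/4753·(0))/(1+247/4753) = 4753/5000 ≈ 0.950600
step 2 [1y] bond c/2=1/50: DF=(470393/500000 − 1/50·(0.950600))/(1+1/50) = 9037/10000 ≈ 0.903700
step 3 [1.5y] zero: DF = P = 8979/10000 ≈ 0.897900
step 4 [2y] swap r/2=1205/36317: DF=(1 − 1205/36317·(0.950600+0.903700+0.897900))/(1+1205/36317) = 1759/2000 ≈ 0.879500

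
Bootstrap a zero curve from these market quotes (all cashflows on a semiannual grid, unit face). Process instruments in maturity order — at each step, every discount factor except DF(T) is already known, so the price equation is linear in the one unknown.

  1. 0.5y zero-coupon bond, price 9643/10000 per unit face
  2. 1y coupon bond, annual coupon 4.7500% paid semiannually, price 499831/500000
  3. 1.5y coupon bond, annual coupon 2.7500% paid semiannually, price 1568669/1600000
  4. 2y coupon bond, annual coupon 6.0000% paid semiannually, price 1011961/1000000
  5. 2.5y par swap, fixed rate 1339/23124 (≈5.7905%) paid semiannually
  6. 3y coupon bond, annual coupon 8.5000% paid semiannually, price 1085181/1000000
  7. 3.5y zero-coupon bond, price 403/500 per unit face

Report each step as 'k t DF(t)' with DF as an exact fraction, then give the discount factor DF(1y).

step 1 [0.5y] zero: DF = P = 9643/10000 ≈ 0.964300
step 2 [1y] bond c/2=19/800: DF=(499831/500000 − 19/800·(0.964300))/(1+19/800) = 9541/10000 ≈ 0.954100
step 3 [1.5y] bond c/2=11/800: DF=(1568669/1600000 − 11/800·(0.964300+0.954100))/(1+11/800) = 9411/10000 ≈ 0.941100
step 4 [2y] bond c/2=3/100: DF=(1011961/1000000 − 3/100·(0.964300+0.954100+0.941100))/(1+3/100) = 562/625 ≈ 0.899200
step 5 [2.5y] swap r/2=1339/46248: DF=(1 − 1339/46248·(0.964300+0.954100+0.941100+0.899200))/(1+1339/46248) = 8661/10000 ≈ 0.866100
step 6 [3y] bond c/2=17/400: DF=(1085181/1000000 − 17/400·(0.964300+0.954100+0.941100+0.899200+0.866100))/(1+17/400) = 2131/2500 ≈ 0.852400
step 7 [3.5y] zero: DF = P = 403/500 ≈ 0.806000

1 1/2 9643/10000
2 1 9541/10000
3 3/2 9411/10000
4 2 562/625
5 5/2 8661/10000
6 3 2131/2500
7 7/2 403/500
DF(1y) = 9541/10000 ≈ 0.954100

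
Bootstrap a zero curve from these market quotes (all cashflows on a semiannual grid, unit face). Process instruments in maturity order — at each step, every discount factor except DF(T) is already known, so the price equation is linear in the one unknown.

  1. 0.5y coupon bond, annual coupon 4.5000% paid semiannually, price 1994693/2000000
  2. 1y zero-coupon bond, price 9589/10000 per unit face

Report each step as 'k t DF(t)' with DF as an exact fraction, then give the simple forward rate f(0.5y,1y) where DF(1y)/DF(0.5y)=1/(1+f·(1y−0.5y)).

step 1 [0.5y] bond c/2=9/400: DF=(1994693/2000000 − 9/400·(0))/(1+9/400) = 4877/5000 ≈ 0.975400
step 2 [1y] zero: DF = P = 9589/10000 ≈ 0.958900

1 1/2 4877/5000
2 1 9589/10000
f(0.5y,1y) = ((4877/5000)/(9589/10000) − 1)/(1/2) = 330/9589 ≈ 3.4414%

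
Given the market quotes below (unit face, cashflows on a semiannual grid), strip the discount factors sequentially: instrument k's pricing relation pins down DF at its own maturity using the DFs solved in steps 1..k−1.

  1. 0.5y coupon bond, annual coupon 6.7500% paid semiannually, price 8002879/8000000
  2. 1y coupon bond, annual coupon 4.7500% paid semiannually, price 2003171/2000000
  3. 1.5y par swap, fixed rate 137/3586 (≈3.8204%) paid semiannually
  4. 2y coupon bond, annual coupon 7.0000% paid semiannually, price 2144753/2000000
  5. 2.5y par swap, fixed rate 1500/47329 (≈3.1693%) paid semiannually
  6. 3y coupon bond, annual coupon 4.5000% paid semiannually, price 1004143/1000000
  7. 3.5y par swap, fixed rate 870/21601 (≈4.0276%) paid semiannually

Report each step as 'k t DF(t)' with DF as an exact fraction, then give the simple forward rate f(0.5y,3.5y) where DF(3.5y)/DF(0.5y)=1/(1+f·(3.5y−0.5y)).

step 1 [0.5y] bond c/2=27/800: DF=(8002879/8000000 − 27/800·(0))/(1+27/800) = 9677/10000 ≈ 0.967700
step 2 [1y] bond c/2=19/800: DF=(2003171/2000000 − 19/800·(0.967700))/(1+19/800) = 9559/10000 ≈ 0.955900
step 3 [1.5y] swap r/2=137/7172: DF=(1 − 137/7172·(0.967700+0.955900))/(1+137/7172) = 2363/2500 ≈ 0.945200
step 4 [2y] bond c/2=7/200: DF=(2144753/2000000 − 7/200·(0.967700+0.955900+0.945200))/(1+7/200) = 9391/10000 ≈ 0.939100
step 5 [2.5y] swap r/2=750/47329: DF=(1 − 750/47329·(0.967700+0.955900+0.945200+0.939100))/(1+750/47329) = 37/40 ≈ 0.925000
step 6 [3y] bond c/2=9/400: DF=(1004143/1000000 − 9/400·(0.967700+0.955900+0.945200+0.939100+0.925000))/(1+9/400) = 8779/10000 ≈ 0.877900
step 7 [3.5y] swap r/2=435/21601: DF=(1 − 435/21601·(0.967700+0.955900+0.945200+0.939100+0.925000+0.877900))/(1+435/21601) = 1739/2000 ≈ 0.869500

1 1/2 9677/10000
2 1 9559/10000
3 3/2 2363/2500
4 2 9391/10000
5 5/2 37/40
6 3 8779/10000
7 7/2 1739/2000
f(0.5y,3.5y) = ((9677/10000)/(1739/2000) − 1)/(3) = 982/26085 ≈ 3.7646%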